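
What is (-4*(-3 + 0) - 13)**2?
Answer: 1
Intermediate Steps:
(-4*(-3 + 0) - 13)**2 = (-4*(-3) - 13)**2 = (12 - 13)**2 = (-1)**2 = 1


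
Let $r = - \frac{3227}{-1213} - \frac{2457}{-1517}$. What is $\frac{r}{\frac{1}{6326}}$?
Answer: $\frac{49821678200}{1840121} \approx 27075.0$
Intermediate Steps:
$r = \frac{7875700}{1840121}$ ($r = \left(-3227\right) \left(- \frac{1}{1213}\right) - - \frac{2457}{1517} = \frac{3227}{1213} + \frac{2457}{1517} = \frac{7875700}{1840121} \approx 4.28$)
$\frac{r}{\frac{1}{6326}} = \frac{7875700}{1840121 \cdot \frac{1}{6326}} = \frac{7875700 \frac{1}{\frac{1}{6326}}}{1840121} = \frac{7875700}{1840121} \cdot 6326 = \frac{49821678200}{1840121}$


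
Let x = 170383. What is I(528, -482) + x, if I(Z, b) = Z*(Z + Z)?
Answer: 727951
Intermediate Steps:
I(Z, b) = 2*Z² (I(Z, b) = Z*(2*Z) = 2*Z²)
I(528, -482) + x = 2*528² + 170383 = 2*278784 + 170383 = 557568 + 170383 = 727951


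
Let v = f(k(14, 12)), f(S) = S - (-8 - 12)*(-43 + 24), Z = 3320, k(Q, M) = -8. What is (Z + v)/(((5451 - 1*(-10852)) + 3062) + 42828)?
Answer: 2932/62193 ≈ 0.047144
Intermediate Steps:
f(S) = -380 + S (f(S) = S - (-20)*(-19) = S - 1*380 = S - 380 = -380 + S)
v = -388 (v = -380 - 8 = -388)
(Z + v)/(((5451 - 1*(-10852)) + 3062) + 42828) = (3320 - 388)/(((5451 - 1*(-10852)) + 3062) + 42828) = 2932/(((5451 + 10852) + 3062) + 42828) = 2932/((16303 + 3062) + 42828) = 2932/(19365 + 42828) = 2932/62193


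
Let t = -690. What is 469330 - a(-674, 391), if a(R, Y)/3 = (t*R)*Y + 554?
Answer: -545047712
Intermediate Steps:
a(R, Y) = 1662 - 2070*R*Y (a(R, Y) = 3*((-690*R)*Y + 554) = 3*(-690*R*Y + 554) = 3*(554 - 690*R*Y) = 1662 - 2070*R*Y)
469330 - a(-674, 391) = 469330 - (1662 - 2070*(-674)*391) = 469330 - (1662 + 545515380) = 469330 - 1*545517042 = 469330 - 545517042 = -545047712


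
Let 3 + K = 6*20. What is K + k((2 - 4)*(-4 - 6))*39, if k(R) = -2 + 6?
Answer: 273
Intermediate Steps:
k(R) = 4
K = 117 (K = -3 + 6*20 = -3 + 120 = 117)
K + k((2 - 4)*(-4 - 6))*39 = 117 + 4*39 = 117 + 156 = 273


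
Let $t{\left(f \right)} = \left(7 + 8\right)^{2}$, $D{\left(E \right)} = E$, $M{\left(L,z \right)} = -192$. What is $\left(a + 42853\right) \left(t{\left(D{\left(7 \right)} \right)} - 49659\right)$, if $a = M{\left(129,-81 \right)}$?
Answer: $-2108903874$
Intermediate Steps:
$a = -192$
$t{\left(f \right)} = 225$ ($t{\left(f \right)} = 15^{2} = 225$)
$\left(a + 42853\right) \left(t{\left(D{\left(7 \right)} \right)} - 49659\right) = \left(-192 + 42853\right) \left(225 - 49659\right) = 42661 \left(-49434\right) = -2108903874$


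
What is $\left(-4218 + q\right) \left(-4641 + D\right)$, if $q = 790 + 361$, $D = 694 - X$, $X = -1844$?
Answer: $6449901$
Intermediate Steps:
$D = 2538$ ($D = 694 - -1844 = 694 + 1844 = 2538$)
$q = 1151$
$\left(-4218 + q\right) \left(-4641 + D\right) = \left(-4218 + 1151\right) \left(-4641 + 2538\right) = \left(-3067\right) \left(-2103\right) = 6449901$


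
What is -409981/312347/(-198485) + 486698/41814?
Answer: 15086720456966722/1296154434125565 ≈ 11.640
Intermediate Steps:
-409981/312347/(-198485) + 486698/41814 = -409981*1/312347*(-1/198485) + 486698*(1/41814) = -409981/312347*(-1/198485) + 243349/20907 = 409981/61996194295 + 243349/20907 = 15086720456966722/1296154434125565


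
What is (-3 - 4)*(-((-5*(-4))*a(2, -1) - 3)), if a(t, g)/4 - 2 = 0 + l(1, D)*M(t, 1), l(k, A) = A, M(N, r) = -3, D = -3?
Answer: 6139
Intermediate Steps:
a(t, g) = 44 (a(t, g) = 8 + 4*(0 - 3*(-3)) = 8 + 4*(0 + 9) = 8 + 4*9 = 8 + 36 = 44)
(-3 - 4)*(-((-5*(-4))*a(2, -1) - 3)) = (-3 - 4)*(-(-5*(-4)*44 - 3)) = -(-7)*(20*44 - 3) = -(-7)*(880 - 3) = -(-7)*877 = -7*(-877) = 6139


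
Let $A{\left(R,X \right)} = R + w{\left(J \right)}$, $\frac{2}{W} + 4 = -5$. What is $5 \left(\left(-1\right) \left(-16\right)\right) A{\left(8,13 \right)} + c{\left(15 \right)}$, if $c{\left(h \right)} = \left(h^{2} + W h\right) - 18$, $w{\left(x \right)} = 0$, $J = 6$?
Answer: $\frac{2531}{3} \approx 843.67$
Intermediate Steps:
$W = - \frac{2}{9}$ ($W = \frac{2}{-4 - 5} = \frac{2}{-9} = 2 \left(- \frac{1}{9}\right) = - \frac{2}{9} \approx -0.22222$)
$A{\left(R,X \right)} = R$ ($A{\left(R,X \right)} = R + 0 = R$)
$c{\left(h \right)} = -18 + h^{2} - \frac{2 h}{9}$ ($c{\left(h \right)} = \left(h^{2} - \frac{2 h}{9}\right) - 18 = -18 + h^{2} - \frac{2 h}{9}$)
$5 \left(\left(-1\right) \left(-16\right)\right) A{\left(8,13 \right)} + c{\left(15 \right)} = 5 \left(\left(-1\right) \left(-16\right)\right) 8 - \left(\frac{64}{3} - 225\right) = 5 \cdot 16 \cdot 8 - - \frac{611}{3} = 80 \cdot 8 + \frac{611}{3} = 640 + \frac{611}{3} = \frac{2531}{3}$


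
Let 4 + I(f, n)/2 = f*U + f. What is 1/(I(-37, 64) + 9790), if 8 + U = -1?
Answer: 1/10374 ≈ 9.6395e-5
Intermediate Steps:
U = -9 (U = -8 - 1 = -9)
I(f, n) = -8 - 16*f (I(f, n) = -8 + 2*(f*(-9) + f) = -8 + 2*(-9*f + f) = -8 + 2*(-8*f) = -8 - 16*f)
1/(I(-37, 64) + 9790) = 1/((-8 - 16*(-37)) + 9790) = 1/((-8 + 592) + 9790) = 1/(584 + 9790) = 1/10374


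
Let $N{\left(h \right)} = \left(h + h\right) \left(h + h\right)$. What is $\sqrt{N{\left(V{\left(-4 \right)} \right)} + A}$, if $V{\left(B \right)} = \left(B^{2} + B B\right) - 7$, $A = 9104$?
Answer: $2 \sqrt{2901} \approx 107.72$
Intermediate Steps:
$V{\left(B \right)} = -7 + 2 B^{2}$ ($V{\left(B \right)} = \left(B^{2} + B^{2}\right) - 7 = 2 B^{2} - 7 = -7 + 2 B^{2}$)
$N{\left(h \right)} = 4 h^{2}$ ($N{\left(h \right)} = 2 h 2 h = 4 h^{2}$)
$\sqrt{N{\left(V{\left(-4 \right)} \right)} + A} = \sqrt{4 \left(-7 + 2 \left(-4\right)^{2}\right)^{2} + 9104} = \sqrt{4 \left(-7 + 2 \cdot 16\right)^{2} + 9104} = \sqrt{4 \left(-7 + 32\right)^{2} + 9104} = \sqrt{4 \cdot 25^{2} + 9104} = \sqrt{4 \cdot 625 + 9104} = \sqrt{2500 + 9104} = \sqrt{11604} = 2 \sqrt{2901}$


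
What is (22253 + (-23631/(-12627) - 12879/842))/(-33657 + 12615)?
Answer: -78816567157/74572385076 ≈ -1.0569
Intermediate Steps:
(22253 + (-23631/(-12627) - 12879/842))/(-33657 + 12615) = (22253 + (-23631*(-1/12627) - 12879*1/842))/(-21042) = (22253 + (7877/4209 - 12879/842))*(-1/21042) = (22253 - 47575277/3543978)*(-1/21042) = (78816567157/3543978)*(-1/21042) = -78816567157/74572385076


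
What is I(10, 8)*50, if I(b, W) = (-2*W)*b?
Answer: -8000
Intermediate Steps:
I(b, W) = -2*W*b
I(10, 8)*50 = -2*8*10*50 = -160*50 = -8000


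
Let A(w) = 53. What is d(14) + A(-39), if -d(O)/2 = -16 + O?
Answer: 57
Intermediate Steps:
d(O) = 32 - 2*O (d(O) = -2*(-16 + O) = 32 - 2*O)
d(14) + A(-39) = (32 - 2*14) + 53 = (32 - 28) + 53 = 4 + 53 = 57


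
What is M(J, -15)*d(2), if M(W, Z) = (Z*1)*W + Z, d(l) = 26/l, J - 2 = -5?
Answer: 390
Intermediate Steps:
J = -3 (J = 2 - 5 = -3)
M(W, Z) = Z + W*Z (M(W, Z) = Z*W + Z = W*Z + Z = Z + W*Z)
M(J, -15)*d(2) = (-15*(1 - 3))*(26/2) = (-15*(-2))*(26*(½)) = 30*13 = 390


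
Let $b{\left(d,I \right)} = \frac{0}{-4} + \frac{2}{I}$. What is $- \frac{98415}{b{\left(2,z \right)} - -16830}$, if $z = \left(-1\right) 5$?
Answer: $- \frac{492075}{84148} \approx -5.8477$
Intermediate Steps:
$z = -5$
$b{\left(d,I \right)} = \frac{2}{I}$ ($b{\left(d,I \right)} = 0 \left(- \frac{1}{4}\right) + \frac{2}{I} = 0 + \frac{2}{I} = \frac{2}{I}$)
$- \frac{98415}{b{\left(2,z \right)} - -16830} = - \frac{98415}{\frac{2}{-5} - -16830} = - \frac{98415}{2 \left(- \frac{1}{5}\right) + 16830} = - \frac{98415}{- \frac{2}{5} + 16830} = - \frac{98415}{\frac{84148}{5}} = \left(-98415\right) \frac{5}{84148} = - \frac{492075}{84148}$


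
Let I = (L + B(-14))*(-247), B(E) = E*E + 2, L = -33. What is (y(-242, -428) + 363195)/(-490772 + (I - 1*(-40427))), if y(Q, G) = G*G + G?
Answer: -545951/491100 ≈ -1.1117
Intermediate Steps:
y(Q, G) = G + G² (y(Q, G) = G² + G = G + G²)
B(E) = 2 + E² (B(E) = E² + 2 = 2 + E²)
I = -40755 (I = (-33 + (2 + (-14)²))*(-247) = (-33 + (2 + 196))*(-247) = (-33 + 198)*(-247) = 165*(-247) = -40755)
(y(-242, -428) + 363195)/(-490772 + (I - 1*(-40427))) = (-428*(1 - 428) + 363195)/(-490772 + (-40755 - 1*(-40427))) = (-428*(-427) + 363195)/(-490772 + (-40755 + 40427)) = (182756 + 363195)/(-490772 - 328) = 545951/(-491100) = 545951*(-1/491100) = -545951/491100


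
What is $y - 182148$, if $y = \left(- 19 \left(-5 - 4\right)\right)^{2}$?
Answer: $-152907$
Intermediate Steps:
$y = 29241$ ($y = \left(\left(-19\right) \left(-9\right)\right)^{2} = 171^{2} = 29241$)
$y - 182148 = 29241 - 182148 = -152907$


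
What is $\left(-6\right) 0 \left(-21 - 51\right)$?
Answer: $0$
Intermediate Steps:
$\left(-6\right) 0 \left(-21 - 51\right) = 0 \left(-72\right) = 0$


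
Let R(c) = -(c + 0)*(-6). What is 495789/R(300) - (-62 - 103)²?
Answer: -16169737/600 ≈ -26950.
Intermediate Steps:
R(c) = 6*c (R(c) = -c*(-6) = -(-6)*c = 6*c)
495789/R(300) - (-62 - 103)² = 495789/((6*300)) - (-62 - 103)² = 495789/1800 - 1*(-165)² = 495789*(1/1800) - 1*27225 = 165263/600 - 27225 = -16169737/600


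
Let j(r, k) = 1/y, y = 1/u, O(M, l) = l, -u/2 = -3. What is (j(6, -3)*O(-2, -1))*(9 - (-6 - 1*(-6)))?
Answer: -54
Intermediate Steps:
u = 6 (u = -2*(-3) = 6)
y = ⅙ (y = 1/6 = ⅙ ≈ 0.16667)
j(r, k) = 6 (j(r, k) = 1/(⅙) = 6)
(j(6, -3)*O(-2, -1))*(9 - (-6 - 1*(-6))) = (6*(-1))*(9 - (-6 - 1*(-6))) = -6*(9 - (-6 + 6)) = -6*(9 - 1*0) = -6*(9 + 0) = -6*9 = -54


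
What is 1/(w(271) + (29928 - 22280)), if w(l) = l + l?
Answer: 1/8190 ≈ 0.00012210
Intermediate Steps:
w(l) = 2*l
1/(w(271) + (29928 - 22280)) = 1/(2*271 + (29928 - 22280)) = 1/(542 + 7648) = 1/8190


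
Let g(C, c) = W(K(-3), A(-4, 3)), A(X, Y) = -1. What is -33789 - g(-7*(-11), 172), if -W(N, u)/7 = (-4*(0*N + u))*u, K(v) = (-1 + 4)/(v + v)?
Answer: -33817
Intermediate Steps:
K(v) = 3/(2*v) (K(v) = 3/((2*v)) = 3*(1/(2*v)) = 3/(2*v))
W(N, u) = 28*u**2 (W(N, u) = -7*(-4*(0*N + u))*u = -7*(-4*(0 + u))*u = -7*(-4*u)*u = -(-28)*u**2 = 28*u**2)
g(C, c) = 28 (g(C, c) = 28*(-1)**2 = 28*1 = 28)
-33789 - g(-7*(-11), 172) = -33789 - 1*28 = -33789 - 28 = -33817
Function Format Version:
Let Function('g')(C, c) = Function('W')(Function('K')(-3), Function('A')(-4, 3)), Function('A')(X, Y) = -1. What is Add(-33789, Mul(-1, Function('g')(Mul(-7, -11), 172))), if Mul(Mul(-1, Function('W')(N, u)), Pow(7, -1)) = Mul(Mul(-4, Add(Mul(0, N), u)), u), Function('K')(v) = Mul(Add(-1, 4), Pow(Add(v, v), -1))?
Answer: -33817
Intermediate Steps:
Function('K')(v) = Mul(Rational(3, 2), Pow(v, -1)) (Function('K')(v) = Mul(3, Pow(Mul(2, v), -1)) = Mul(3, Mul(Rational(1, 2), Pow(v, -1))) = Mul(Rational(3, 2), Pow(v, -1)))
Function('W')(N, u) = Mul(28, Pow(u, 2)) (Function('W')(N, u) = Mul(-7, Mul(Mul(-4, Add(Mul(0, N), u)), u)) = Mul(-7, Mul(Mul(-4, Add(0, u)), u)) = Mul(-7, Mul(Mul(-4, u), u)) = Mul(-7, Mul(-4, Pow(u, 2))) = Mul(28, Pow(u, 2)))
Function('g')(C, c) = 28 (Function('g')(C, c) = Mul(28, Pow(-1, 2)) = Mul(28, 1) = 28)
Add(-33789, Mul(-1, Function('g')(Mul(-7, -11), 172))) = Add(-33789, Mul(-1, 28)) = Add(-33789, -28) = -33817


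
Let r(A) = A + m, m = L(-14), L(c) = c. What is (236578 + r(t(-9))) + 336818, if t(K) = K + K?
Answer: 573364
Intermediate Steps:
m = -14
t(K) = 2*K
r(A) = -14 + A (r(A) = A - 14 = -14 + A)
(236578 + r(t(-9))) + 336818 = (236578 + (-14 + 2*(-9))) + 336818 = (236578 + (-14 - 18)) + 336818 = (236578 - 32) + 336818 = 236546 + 336818 = 573364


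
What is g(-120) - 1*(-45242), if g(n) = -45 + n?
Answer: 45077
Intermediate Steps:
g(-120) - 1*(-45242) = (-45 - 120) - 1*(-45242) = -165 + 45242 = 45077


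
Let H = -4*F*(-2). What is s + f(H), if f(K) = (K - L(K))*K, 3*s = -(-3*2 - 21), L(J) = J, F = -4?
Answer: 9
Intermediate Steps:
H = -32 (H = -4*(-4)*(-2) = 16*(-2) = -32)
s = 9 (s = (-(-3*2 - 21))/3 = (-(-6 - 21))/3 = (-1*(-27))/3 = (⅓)*27 = 9)
f(K) = 0 (f(K) = (K - K)*K = 0*K = 0)
s + f(H) = 9 + 0 = 9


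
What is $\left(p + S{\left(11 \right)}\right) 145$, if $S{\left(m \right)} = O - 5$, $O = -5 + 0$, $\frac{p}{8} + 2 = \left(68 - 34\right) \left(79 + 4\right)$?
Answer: $3269750$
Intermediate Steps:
$p = 22560$ ($p = -16 + 8 \left(68 - 34\right) \left(79 + 4\right) = -16 + 8 \cdot 34 \cdot 83 = -16 + 8 \cdot 2822 = -16 + 22576 = 22560$)
$O = -5$
$S{\left(m \right)} = -10$ ($S{\left(m \right)} = -5 - 5 = -10$)
$\left(p + S{\left(11 \right)}\right) 145 = \left(22560 - 10\right) 145 = 22550 \cdot 145 = 3269750$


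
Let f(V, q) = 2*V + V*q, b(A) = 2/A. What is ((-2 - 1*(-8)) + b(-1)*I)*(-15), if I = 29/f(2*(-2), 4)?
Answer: -505/4 ≈ -126.25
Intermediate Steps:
I = -29/24 (I = 29/(((2*(-2))*(2 + 4))) = 29/((-4*6)) = 29/(-24) = 29*(-1/24) = -29/24 ≈ -1.2083)
((-2 - 1*(-8)) + b(-1)*I)*(-15) = ((-2 - 1*(-8)) + (2/(-1))*(-29/24))*(-15) = ((-2 + 8) + (2*(-1))*(-29/24))*(-15) = (6 - 2*(-29/24))*(-15) = (6 + 29/12)*(-15) = (101/12)*(-15) = -505/4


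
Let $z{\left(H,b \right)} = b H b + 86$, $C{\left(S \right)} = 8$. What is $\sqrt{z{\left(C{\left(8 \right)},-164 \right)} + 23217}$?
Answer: $\sqrt{238471} \approx 488.33$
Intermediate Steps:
$z{\left(H,b \right)} = 86 + H b^{2}$ ($z{\left(H,b \right)} = H b b + 86 = H b^{2} + 86 = 86 + H b^{2}$)
$\sqrt{z{\left(C{\left(8 \right)},-164 \right)} + 23217} = \sqrt{\left(86 + 8 \left(-164\right)^{2}\right) + 23217} = \sqrt{\left(86 + 8 \cdot 26896\right) + 23217} = \sqrt{\left(86 + 215168\right) + 23217} = \sqrt{215254 + 23217} = \sqrt{238471}$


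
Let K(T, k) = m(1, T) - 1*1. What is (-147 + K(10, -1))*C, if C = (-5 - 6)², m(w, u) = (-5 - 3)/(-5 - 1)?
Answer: -53240/3 ≈ -17747.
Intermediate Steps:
m(w, u) = 4/3 (m(w, u) = -8/(-6) = -8*(-⅙) = 4/3)
K(T, k) = ⅓ (K(T, k) = 4/3 - 1*1 = 4/3 - 1 = ⅓)
C = 121 (C = (-11)² = 121)
(-147 + K(10, -1))*C = (-147 + ⅓)*121 = -440/3*121 = -53240/3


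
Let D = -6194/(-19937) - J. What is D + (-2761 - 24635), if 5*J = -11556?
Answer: -2500547318/99685 ≈ -25085.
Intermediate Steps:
J = -11556/5 (J = (⅕)*(-11556) = -11556/5 ≈ -2311.2)
D = 230422942/99685 (D = -6194/(-19937) - 1*(-11556/5) = -6194*(-1/19937) + 11556/5 = 6194/19937 + 11556/5 = 230422942/99685 ≈ 2311.5)
D + (-2761 - 24635) = 230422942/99685 + (-2761 - 24635) = 230422942/99685 - 27396 = -2500547318/99685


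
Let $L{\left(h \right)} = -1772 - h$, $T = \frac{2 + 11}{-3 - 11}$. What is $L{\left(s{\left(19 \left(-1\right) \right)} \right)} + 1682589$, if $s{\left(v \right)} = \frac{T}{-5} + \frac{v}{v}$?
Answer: $\frac{117657107}{70} \approx 1.6808 \cdot 10^{6}$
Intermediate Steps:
$T = - \frac{13}{14}$ ($T = \frac{13}{-14} = 13 \left(- \frac{1}{14}\right) = - \frac{13}{14} \approx -0.92857$)
$s{\left(v \right)} = \frac{83}{70}$ ($s{\left(v \right)} = - \frac{13}{14 \left(-5\right)} + \frac{v}{v} = \left(- \frac{13}{14}\right) \left(- \frac{1}{5}\right) + 1 = \frac{13}{70} + 1 = \frac{83}{70}$)
$L{\left(s{\left(19 \left(-1\right) \right)} \right)} + 1682589 = \left(-1772 - \frac{83}{70}\right) + 1682589 = - \frac{124123}{70} + 1682589 = \frac{117657107}{70}$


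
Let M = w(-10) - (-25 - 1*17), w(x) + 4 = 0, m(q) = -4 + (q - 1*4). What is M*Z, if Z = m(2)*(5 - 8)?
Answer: 684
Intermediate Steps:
m(q) = -8 + q (m(q) = -4 + (q - 4) = -4 + (-4 + q) = -8 + q)
w(x) = -4 (w(x) = -4 + 0 = -4)
M = 38 (M = -4 - (-25 - 1*17) = -4 - (-25 - 17) = -4 - 1*(-42) = -4 + 42 = 38)
Z = 18 (Z = (-8 + 2)*(5 - 8) = -6*(-3) = 18)
M*Z = 38*18 = 684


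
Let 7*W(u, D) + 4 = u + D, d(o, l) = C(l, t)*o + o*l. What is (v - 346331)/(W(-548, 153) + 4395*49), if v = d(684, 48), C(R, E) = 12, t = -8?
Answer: -305291/215298 ≈ -1.4180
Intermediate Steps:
d(o, l) = 12*o + l*o (d(o, l) = 12*o + o*l = 12*o + l*o)
v = 41040 (v = 684*(12 + 48) = 684*60 = 41040)
W(u, D) = -4/7 + D/7 + u/7 (W(u, D) = -4/7 + (u + D)/7 = -4/7 + (D + u)/7 = -4/7 + (D/7 + u/7) = -4/7 + D/7 + u/7)
(v - 346331)/(W(-548, 153) + 4395*49) = (41040 - 346331)/((-4/7 + (1/7)*153 + (1/7)*(-548)) + 4395*49) = -305291/((-4/7 + 153/7 - 548/7) + 215355) = -305291/(-57 + 215355) = -305291/215298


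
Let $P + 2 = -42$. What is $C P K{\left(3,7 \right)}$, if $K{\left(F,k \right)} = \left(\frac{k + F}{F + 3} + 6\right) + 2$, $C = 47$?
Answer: $- \frac{59972}{3} \approx -19991.0$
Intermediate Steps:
$P = -44$ ($P = -2 - 42 = -44$)
$K{\left(F,k \right)} = 8 + \frac{F + k}{3 + F}$ ($K{\left(F,k \right)} = \left(\frac{F + k}{3 + F} + 6\right) + 2 = \left(6 + \frac{F + k}{3 + F}\right) + 2 = 8 + \frac{F + k}{3 + F}$)
$C P K{\left(3,7 \right)} = 47 \left(-44\right) \frac{24 + 7 + 9 \cdot 3}{3 + 3} = - 2068 \frac{24 + 7 + 27}{6} = - 2068 \cdot \frac{1}{6} \cdot 58 = \left(-2068\right) \frac{29}{3} = - \frac{59972}{3}$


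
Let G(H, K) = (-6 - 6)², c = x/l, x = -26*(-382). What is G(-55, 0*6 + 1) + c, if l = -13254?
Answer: 949322/6627 ≈ 143.25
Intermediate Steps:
x = 9932
c = -4966/6627 (c = 9932/(-13254) = 9932*(-1/13254) = -4966/6627 ≈ -0.74936)
G(H, K) = 144 (G(H, K) = (-12)² = 144)
G(-55, 0*6 + 1) + c = 144 - 4966/6627 = 949322/6627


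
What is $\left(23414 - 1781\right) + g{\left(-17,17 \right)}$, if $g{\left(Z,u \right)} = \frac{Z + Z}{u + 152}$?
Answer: $\frac{3655943}{169} \approx 21633.0$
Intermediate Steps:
$g{\left(Z,u \right)} = \frac{2 Z}{152 + u}$
$\left(23414 - 1781\right) + g{\left(-17,17 \right)} = \left(23414 - 1781\right) + 2 \left(-17\right) \frac{1}{152 + 17} = 21633 + 2 \left(-17\right) \frac{1}{169} = 21633 - \frac{34}{169} = \frac{3655943}{169}$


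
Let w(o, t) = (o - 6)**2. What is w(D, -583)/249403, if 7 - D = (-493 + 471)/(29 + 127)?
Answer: 7921/1517367852 ≈ 5.2202e-6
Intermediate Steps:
D = 557/78 (D = 7 - (-493 + 471)/(29 + 127) = 7 - (-22)/156 = 7 - 1*(-11/78) = 7 + 11/78 = 557/78 ≈ 7.1410)
w(o, t) = (-6 + o)**2
w(D, -583)/249403 = (-6 + 557/78)**2/249403 = (89/78)**2*(1/249403) = (7921/6084)*(1/249403) = 7921/1517367852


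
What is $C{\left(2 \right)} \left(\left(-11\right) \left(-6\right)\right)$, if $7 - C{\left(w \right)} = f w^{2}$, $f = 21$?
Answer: $-5082$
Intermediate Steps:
$C{\left(w \right)} = 7 - 21 w^{2}$
$C{\left(2 \right)} \left(\left(-11\right) \left(-6\right)\right) = \left(7 - 21 \cdot 2^{2}\right) \left(\left(-11\right) \left(-6\right)\right) = \left(7 - 84\right) 66 = \left(-77\right) 66 = -5082$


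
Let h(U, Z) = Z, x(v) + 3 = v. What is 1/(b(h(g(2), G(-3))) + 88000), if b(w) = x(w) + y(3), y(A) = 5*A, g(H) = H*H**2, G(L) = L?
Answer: 1/88009 ≈ 1.1362e-5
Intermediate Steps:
x(v) = -3 + v
g(H) = H**3
b(w) = 12 + w (b(w) = (-3 + w) + 5*3 = (-3 + w) + 15 = 12 + w)
1/(b(h(g(2), G(-3))) + 88000) = 1/((12 - 3) + 88000) = 1/(9 + 88000) = 1/88009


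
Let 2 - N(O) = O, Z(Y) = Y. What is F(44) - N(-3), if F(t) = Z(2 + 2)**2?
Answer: 11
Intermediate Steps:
N(O) = 2 - O
F(t) = 16 (F(t) = (2 + 2)**2 = 4**2 = 16)
F(44) - N(-3) = 16 - (2 - 1*(-3)) = 16 - (2 + 3) = 16 - 1*5 = 16 - 5 = 11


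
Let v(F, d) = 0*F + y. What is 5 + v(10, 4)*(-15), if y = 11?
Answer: -160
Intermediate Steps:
v(F, d) = 11 (v(F, d) = 0*F + 11 = 0 + 11 = 11)
5 + v(10, 4)*(-15) = 5 + 11*(-15) = 5 - 165 = -160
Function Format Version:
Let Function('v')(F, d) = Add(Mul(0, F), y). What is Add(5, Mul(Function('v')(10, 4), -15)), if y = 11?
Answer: -160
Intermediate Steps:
Function('v')(F, d) = 11 (Function('v')(F, d) = Add(Mul(0, F), 11) = Add(0, 11) = 11)
Add(5, Mul(Function('v')(10, 4), -15)) = Add(5, Mul(11, -15)) = Add(5, -165) = -160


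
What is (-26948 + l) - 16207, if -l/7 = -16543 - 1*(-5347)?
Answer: 35217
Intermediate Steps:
l = 78372 (l = -7*(-16543 - 1*(-5347)) = -7*(-16543 + 5347) = -7*(-11196) = 78372)
(-26948 + l) - 16207 = (-26948 + 78372) - 16207 = 51424 - 16207 = 35217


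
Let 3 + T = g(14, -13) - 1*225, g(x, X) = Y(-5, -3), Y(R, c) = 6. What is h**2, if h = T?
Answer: 49284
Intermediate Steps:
g(x, X) = 6
T = -222 (T = -3 + (6 - 1*225) = -3 + (6 - 225) = -3 - 219 = -222)
h = -222
h**2 = (-222)**2 = 49284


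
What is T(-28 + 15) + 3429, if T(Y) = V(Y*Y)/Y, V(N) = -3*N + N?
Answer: 3455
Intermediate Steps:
V(N) = -2*N
T(Y) = -2*Y (T(Y) = (-2*Y*Y)/Y = (-2*Y²)/Y = -2*Y)
T(-28 + 15) + 3429 = -2*(-28 + 15) + 3429 = -2*(-13) + 3429 = 26 + 3429 = 3455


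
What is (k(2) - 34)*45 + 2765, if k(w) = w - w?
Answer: 1235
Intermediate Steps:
k(w) = 0
(k(2) - 34)*45 + 2765 = (0 - 34)*45 + 2765 = -34*45 + 2765 = -1530 + 2765 = 1235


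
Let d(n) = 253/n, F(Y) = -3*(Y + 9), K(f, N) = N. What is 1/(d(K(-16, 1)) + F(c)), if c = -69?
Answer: 1/433 ≈ 0.0023095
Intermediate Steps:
F(Y) = -27 - 3*Y (F(Y) = -3*(9 + Y) = -27 - 3*Y)
1/(d(K(-16, 1)) + F(c)) = 1/(253/1 + (-27 - 3*(-69))) = 1/(253*1 + (-27 + 207)) = 1/(253 + 180) = 1/433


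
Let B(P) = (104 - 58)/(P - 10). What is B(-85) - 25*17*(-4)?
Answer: 161454/95 ≈ 1699.5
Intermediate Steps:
B(P) = 46/(-10 + P)
B(-85) - 25*17*(-4) = 46/(-10 - 85) - 25*17*(-4) = 46/(-95) - 425*(-4) = 46*(-1/95) + 1700 = -46/95 + 1700 = 161454/95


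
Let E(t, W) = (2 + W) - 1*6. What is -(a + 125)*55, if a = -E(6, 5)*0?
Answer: -6875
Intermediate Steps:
E(t, W) = -4 + W (E(t, W) = (2 + W) - 6 = -4 + W)
a = 0 (a = -(-4 + 5)*0 = -1*1*0 = -1*0 = 0)
-(a + 125)*55 = -(0 + 125)*55 = -125*55 = -1*6875 = -6875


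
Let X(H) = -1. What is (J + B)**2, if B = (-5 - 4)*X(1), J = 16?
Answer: 625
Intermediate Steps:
B = 9 (B = (-5 - 4)*(-1) = -9*(-1) = 9)
(J + B)**2 = (16 + 9)**2 = 25**2 = 625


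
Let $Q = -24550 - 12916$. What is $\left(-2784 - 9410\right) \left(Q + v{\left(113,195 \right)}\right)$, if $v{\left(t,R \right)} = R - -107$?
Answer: $453177816$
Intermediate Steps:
$v{\left(t,R \right)} = 107 + R$ ($v{\left(t,R \right)} = R + 107 = 107 + R$)
$Q = -37466$ ($Q = -24550 - 12916 = -37466$)
$\left(-2784 - 9410\right) \left(Q + v{\left(113,195 \right)}\right) = \left(-2784 - 9410\right) \left(-37466 + \left(107 + 195\right)\right) = - 12194 \left(-37466 + 302\right) = \left(-12194\right) \left(-37164\right) = 453177816$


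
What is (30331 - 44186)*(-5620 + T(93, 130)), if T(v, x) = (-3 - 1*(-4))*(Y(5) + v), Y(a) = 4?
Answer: 76521165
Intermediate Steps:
T(v, x) = 4 + v (T(v, x) = (-3 - 1*(-4))*(4 + v) = (-3 + 4)*(4 + v) = 1*(4 + v) = 4 + v)
(30331 - 44186)*(-5620 + T(93, 130)) = (30331 - 44186)*(-5620 + (4 + 93)) = -13855*(-5620 + 97) = -13855*(-5523) = 76521165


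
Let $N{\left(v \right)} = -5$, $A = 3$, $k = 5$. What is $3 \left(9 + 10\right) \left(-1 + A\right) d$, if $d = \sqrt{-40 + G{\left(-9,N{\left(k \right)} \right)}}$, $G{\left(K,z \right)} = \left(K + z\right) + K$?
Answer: $342 i \sqrt{7} \approx 904.85 i$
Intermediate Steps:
$G{\left(K,z \right)} = z + 2 K$
$d = 3 i \sqrt{7}$ ($d = \sqrt{-40 + \left(-5 + 2 \left(-9\right)\right)} = \sqrt{-40 - 23} = \sqrt{-63} = 3 i \sqrt{7} \approx 7.9373 i$)
$3 \left(9 + 10\right) \left(-1 + A\right) d = 3 \left(9 + 10\right) \left(-1 + 3\right) 3 i \sqrt{7} = 3 \cdot 19 \cdot 2 \cdot 3 i \sqrt{7} = 3 \cdot 38 \cdot 3 i \sqrt{7} = 114 \cdot 3 i \sqrt{7} = 342 i \sqrt{7}$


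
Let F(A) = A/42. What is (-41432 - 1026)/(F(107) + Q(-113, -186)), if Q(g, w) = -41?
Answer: 1783236/1615 ≈ 1104.2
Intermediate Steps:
F(A) = A/42 (F(A) = A*(1/42) = A/42)
(-41432 - 1026)/(F(107) + Q(-113, -186)) = (-41432 - 1026)/((1/42)*107 - 41) = -42458/(107/42 - 41) = -42458/(-1615/42) = -42458*(-42/1615) = 1783236/1615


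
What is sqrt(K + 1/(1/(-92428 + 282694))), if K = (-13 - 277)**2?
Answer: sqrt(274366) ≈ 523.80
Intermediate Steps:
K = 84100 (K = (-290)**2 = 84100)
sqrt(K + 1/(1/(-92428 + 282694))) = sqrt(84100 + 1/(1/(-92428 + 282694))) = sqrt(84100 + 1/(1/190266)) = sqrt(84100 + 190266) = sqrt(274366)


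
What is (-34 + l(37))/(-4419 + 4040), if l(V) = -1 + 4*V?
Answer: -113/379 ≈ -0.29815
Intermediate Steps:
(-34 + l(37))/(-4419 + 4040) = (-34 + (-1 + 4*37))/(-4419 + 4040) = (-34 + (-1 + 148))/(-379) = (-34 + 147)*(-1/379) = 113*(-1/379) = -113/379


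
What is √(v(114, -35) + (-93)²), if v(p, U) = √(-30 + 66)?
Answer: √8655 ≈ 93.032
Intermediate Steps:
v(p, U) = 6 (v(p, U) = √36 = 6)
√(v(114, -35) + (-93)²) = √(6 + (-93)²) = √(6 + 8649) = √8655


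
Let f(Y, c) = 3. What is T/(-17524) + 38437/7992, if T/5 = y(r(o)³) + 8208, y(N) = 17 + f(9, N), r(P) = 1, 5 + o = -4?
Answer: 86194777/35012952 ≈ 2.4618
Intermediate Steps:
o = -9 (o = -5 - 4 = -9)
y(N) = 20 (y(N) = 17 + 3 = 20)
T = 41140 (T = 5*(20 + 8208) = 5*8228 = 41140)
T/(-17524) + 38437/7992 = 41140/(-17524) + 38437/7992 = 41140*(-1/17524) + 38437*(1/7992) = -10285/4381 + 38437/7992 = 86194777/35012952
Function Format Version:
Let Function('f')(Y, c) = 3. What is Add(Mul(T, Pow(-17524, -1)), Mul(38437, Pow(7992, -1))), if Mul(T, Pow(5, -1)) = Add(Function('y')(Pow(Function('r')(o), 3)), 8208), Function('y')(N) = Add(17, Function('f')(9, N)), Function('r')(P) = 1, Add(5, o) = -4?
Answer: Rational(86194777, 35012952) ≈ 2.4618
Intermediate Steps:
o = -9 (o = Add(-5, -4) = -9)
Function('y')(N) = 20 (Function('y')(N) = Add(17, 3) = 20)
T = 41140 (T = Mul(5, Add(20, 8208)) = Mul(5, 8228) = 41140)
Add(Mul(T, Pow(-17524, -1)), Mul(38437, Pow(7992, -1))) = Add(Mul(41140, Pow(-17524, -1)), Mul(38437, Pow(7992, -1))) = Add(Mul(41140, Rational(-1, 17524)), Mul(38437, Rational(1, 7992))) = Add(Rational(-10285, 4381), Rational(38437, 7992)) = Rational(86194777, 35012952)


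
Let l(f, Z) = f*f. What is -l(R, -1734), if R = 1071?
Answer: -1147041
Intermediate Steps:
l(f, Z) = f**2
-l(R, -1734) = -1*1071**2 = -1*1147041 = -1147041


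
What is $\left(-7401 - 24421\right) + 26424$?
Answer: $-5398$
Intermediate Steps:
$\left(-7401 - 24421\right) + 26424 = -31822 + 26424 = -5398$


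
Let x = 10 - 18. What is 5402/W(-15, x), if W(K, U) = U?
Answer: -2701/4 ≈ -675.25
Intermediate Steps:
x = -8
5402/W(-15, x) = 5402/(-8) = 5402*(-⅛) = -2701/4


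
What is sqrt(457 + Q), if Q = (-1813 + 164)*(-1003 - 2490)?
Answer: 3*sqrt(640046) ≈ 2400.1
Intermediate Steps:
Q = 5759957 (Q = -1649*(-3493) = 5759957)
sqrt(457 + Q) = sqrt(457 + 5759957) = sqrt(5760414) = 3*sqrt(640046)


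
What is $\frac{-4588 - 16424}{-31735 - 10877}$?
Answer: $\frac{1751}{3551} \approx 0.4931$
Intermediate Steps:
$\frac{-4588 - 16424}{-31735 - 10877} = \frac{-4588 - 16424}{-42612} = \left(-21012\right) \left(- \frac{1}{42612}\right) = \frac{1751}{3551}$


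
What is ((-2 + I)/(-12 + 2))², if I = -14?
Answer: 64/25 ≈ 2.5600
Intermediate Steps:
((-2 + I)/(-12 + 2))² = ((-2 - 14)/(-12 + 2))² = (-16/(-10))² = (-16*(-⅒))² = (8/5)² = 64/25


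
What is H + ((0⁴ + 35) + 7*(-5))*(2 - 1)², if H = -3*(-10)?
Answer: 30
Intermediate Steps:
H = 30
H + ((0⁴ + 35) + 7*(-5))*(2 - 1)² = 30 + ((0⁴ + 35) + 7*(-5))*(2 - 1)² = 30 + ((0 + 35) - 35)*1² = 30 + (35 - 35)*1 = 30 + 0*1 = 30 + 0 = 30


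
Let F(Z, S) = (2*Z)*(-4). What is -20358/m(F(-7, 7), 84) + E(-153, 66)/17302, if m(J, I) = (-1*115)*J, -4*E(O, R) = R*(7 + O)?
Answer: 91937019/27856220 ≈ 3.3004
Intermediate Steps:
E(O, R) = -R*(7 + O)/4
F(Z, S) = -8*Z
m(J, I) = -115*J
-20358/m(F(-7, 7), 84) + E(-153, 66)/17302 = -20358/((-(-920)*(-7))) - 1/4*66*(7 - 153)/17302 = -20358/((-115*56)) - 1/4*66*(-146)*(1/17302) = -20358/(-6440) + 2409*(1/17302) = -20358*(-1/6440) + 2409/17302 = 10179/3220 + 2409/17302 = 91937019/27856220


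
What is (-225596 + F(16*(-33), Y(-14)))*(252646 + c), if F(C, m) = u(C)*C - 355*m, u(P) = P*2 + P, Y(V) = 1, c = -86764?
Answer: 101254538682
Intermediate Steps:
u(P) = 3*P (u(P) = 2*P + P = 3*P)
F(C, m) = -355*m + 3*C² (F(C, m) = (3*C)*C - 355*m = 3*C² - 355*m = -355*m + 3*C²)
(-225596 + F(16*(-33), Y(-14)))*(252646 + c) = (-225596 + (-355*1 + 3*(16*(-33))²))*(252646 - 86764) = (-225596 + (-355 + 3*(-528)²))*165882 = (-225596 + (-355 + 3*278784))*165882 = (-225596 + (-355 + 836352))*165882 = (-225596 + 835997)*165882 = 610401*165882 = 101254538682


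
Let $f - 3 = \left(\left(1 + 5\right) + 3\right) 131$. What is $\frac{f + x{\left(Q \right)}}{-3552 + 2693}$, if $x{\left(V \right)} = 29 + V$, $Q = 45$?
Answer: $- \frac{1256}{859} \approx -1.4622$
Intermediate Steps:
$f = 1182$ ($f = 3 + \left(\left(1 + 5\right) + 3\right) 131 = 3 + \left(6 + 3\right) 131 = 3 + 9 \cdot 131 = 3 + 1179 = 1182$)
$\frac{f + x{\left(Q \right)}}{-3552 + 2693} = \frac{1182 + \left(29 + 45\right)}{-3552 + 2693} = \frac{1182 + 74}{-859} = 1256 \left(- \frac{1}{859}\right) = - \frac{1256}{859}$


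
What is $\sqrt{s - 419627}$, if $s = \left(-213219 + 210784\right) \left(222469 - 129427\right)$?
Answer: $i \sqrt{226976897} \approx 15066.0 i$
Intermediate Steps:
$s = -226557270$ ($s = \left(-2435\right) 93042 = -226557270$)
$\sqrt{s - 419627} = \sqrt{-226557270 - 419627} = \sqrt{-226976897} = i \sqrt{226976897}$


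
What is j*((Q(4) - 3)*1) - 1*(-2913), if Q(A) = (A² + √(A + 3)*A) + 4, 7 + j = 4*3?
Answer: 2998 + 20*√7 ≈ 3050.9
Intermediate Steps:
j = 5 (j = -7 + 4*3 = -7 + 12 = 5)
Q(A) = 4 + A² + A*√(3 + A) (Q(A) = (A² + √(3 + A)*A) + 4 = (A² + A*√(3 + A)) + 4 = 4 + A² + A*√(3 + A))
j*((Q(4) - 3)*1) - 1*(-2913) = 5*(((4 + 4² + 4*√(3 + 4)) - 3)*1) - 1*(-2913) = 5*(((4 + 16 + 4*√7) - 3)*1) + 2913 = 5*(((20 + 4*√7) - 3)*1) + 2913 = 5*((17 + 4*√7)*1) + 2913 = 5*(17 + 4*√7) + 2913 = (85 + 20*√7) + 2913 = 2998 + 20*√7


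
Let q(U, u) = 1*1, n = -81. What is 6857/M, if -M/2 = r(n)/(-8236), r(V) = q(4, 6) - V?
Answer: 14118563/41 ≈ 3.4436e+5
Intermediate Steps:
q(U, u) = 1
r(V) = 1 - V
M = 41/2059 (M = -2*(1 - 1*(-81))/(-8236) = -2*(1 + 81)*(-1)/8236 = -164*(-1)/8236 = -2*(-41/4118) = 41/2059 ≈ 0.019913)
6857/M = 6857/(41/2059) = 6857*(2059/41) = 14118563/41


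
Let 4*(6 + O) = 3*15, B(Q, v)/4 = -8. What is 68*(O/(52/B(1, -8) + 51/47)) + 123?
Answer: -15609/29 ≈ -538.24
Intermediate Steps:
B(Q, v) = -32 (B(Q, v) = 4*(-8) = -32)
O = 21/4 (O = -6 + (3*15)/4 = -6 + (¼)*45 = -6 + 45/4 = 21/4 ≈ 5.2500)
68*(O/(52/B(1, -8) + 51/47)) + 123 = 68*(21/(4*(52/(-32) + 51/47))) + 123 = 68*(21/(4*(52*(-1/32) + 51*(1/47)))) + 123 = 68*(21/(4*(-13/8 + 51/47))) + 123 = 68*(21/(4*(-203/376))) + 123 = 68*((21/4)*(-376/203)) + 123 = 68*(-282/29) + 123 = -19176/29 + 123 = -15609/29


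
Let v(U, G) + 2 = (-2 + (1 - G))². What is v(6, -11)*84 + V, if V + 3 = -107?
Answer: 8122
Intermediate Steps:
V = -110 (V = -3 - 107 = -110)
v(U, G) = -2 + (-1 - G)² (v(U, G) = -2 + (-2 + (1 - G))² = -2 + (-1 - G)²)
v(6, -11)*84 + V = (-2 + (1 - 11)²)*84 - 110 = (-2 + (-10)²)*84 - 110 = (-2 + 100)*84 - 110 = 98*84 - 110 = 8232 - 110 = 8122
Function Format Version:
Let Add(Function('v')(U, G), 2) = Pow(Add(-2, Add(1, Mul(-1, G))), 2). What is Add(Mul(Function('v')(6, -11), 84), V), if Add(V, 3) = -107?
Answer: 8122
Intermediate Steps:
V = -110 (V = Add(-3, -107) = -110)
Function('v')(U, G) = Add(-2, Pow(Add(-1, Mul(-1, G)), 2)) (Function('v')(U, G) = Add(-2, Pow(Add(-2, Add(1, Mul(-1, G))), 2)) = Add(-2, Pow(Add(-1, Mul(-1, G)), 2)))
Add(Mul(Function('v')(6, -11), 84), V) = Add(Mul(Add(-2, Pow(Add(1, -11), 2)), 84), -110) = Add(Mul(Add(-2, Pow(-10, 2)), 84), -110) = Add(Mul(Add(-2, 100), 84), -110) = Add(Mul(98, 84), -110) = Add(8232, -110) = 8122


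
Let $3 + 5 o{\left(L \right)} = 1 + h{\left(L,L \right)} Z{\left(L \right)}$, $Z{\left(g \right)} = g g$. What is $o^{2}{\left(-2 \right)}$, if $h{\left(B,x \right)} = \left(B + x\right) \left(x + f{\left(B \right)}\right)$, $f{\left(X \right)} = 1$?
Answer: $\frac{196}{25} \approx 7.84$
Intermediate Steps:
$Z{\left(g \right)} = g^{2}$
$h{\left(B,x \right)} = \left(1 + x\right) \left(B + x\right)$ ($h{\left(B,x \right)} = \left(B + x\right) \left(x + 1\right) = \left(B + x\right) \left(1 + x\right) = \left(1 + x\right) \left(B + x\right)$)
$o{\left(L \right)} = - \frac{2}{5} + \frac{L^{2} \left(2 L + 2 L^{2}\right)}{5}$ ($o{\left(L \right)} = - \frac{3}{5} + \frac{1 + \left(L + L + L^{2} + L L\right) L^{2}}{5} = - \frac{3}{5} + \frac{1 + \left(L + L + L^{2} + L^{2}\right) L^{2}}{5} = - \frac{3}{5} + \frac{1 + \left(2 L + 2 L^{2}\right) L^{2}}{5} = - \frac{3}{5} + \frac{1 + L^{2} \left(2 L + 2 L^{2}\right)}{5} = - \frac{3}{5} + \left(\frac{1}{5} + \frac{L^{2} \left(2 L + 2 L^{2}\right)}{5}\right) = - \frac{2}{5} + \frac{L^{2} \left(2 L + 2 L^{2}\right)}{5}$)
$o^{2}{\left(-2 \right)} = \left(- \frac{2}{5} + \frac{2 \left(-2\right)^{3} \left(1 - 2\right)}{5}\right)^{2} = \left(- \frac{2}{5} + \frac{2}{5} \left(-8\right) \left(-1\right)\right)^{2} = \left(- \frac{2}{5} + \frac{16}{5}\right)^{2} = \left(\frac{14}{5}\right)^{2} = \frac{196}{25}$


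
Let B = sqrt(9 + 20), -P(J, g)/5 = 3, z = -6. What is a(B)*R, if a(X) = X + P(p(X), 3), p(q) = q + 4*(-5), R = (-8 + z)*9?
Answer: 1890 - 126*sqrt(29) ≈ 1211.5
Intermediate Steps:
R = -126 (R = (-8 - 6)*9 = -14*9 = -126)
p(q) = -20 + q (p(q) = q - 20 = -20 + q)
P(J, g) = -15 (P(J, g) = -5*3 = -15)
B = sqrt(29) ≈ 5.3852
a(X) = -15 + X (a(X) = X - 15 = -15 + X)
a(B)*R = (-15 + sqrt(29))*(-126) = 1890 - 126*sqrt(29)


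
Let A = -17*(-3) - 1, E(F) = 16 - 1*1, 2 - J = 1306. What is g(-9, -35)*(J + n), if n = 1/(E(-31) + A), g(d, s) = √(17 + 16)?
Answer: -84759*√33/65 ≈ -7490.8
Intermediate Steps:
J = -1304 (J = 2 - 1*1306 = 2 - 1306 = -1304)
E(F) = 15 (E(F) = 16 - 1 = 15)
g(d, s) = √33
A = 50 (A = 51 - 1 = 50)
n = 1/65 (n = 1/(15 + 50) = 1/65 ≈ 0.015385)
g(-9, -35)*(J + n) = √33*(-1304 + 1/65) = √33*(-84759/65) = -84759*√33/65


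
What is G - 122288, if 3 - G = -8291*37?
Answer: 184482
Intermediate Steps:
G = 306770 (G = 3 - (-8291)*37 = 3 - 1*(-306767) = 3 + 306767 = 306770)
G - 122288 = 306770 - 122288 = 184482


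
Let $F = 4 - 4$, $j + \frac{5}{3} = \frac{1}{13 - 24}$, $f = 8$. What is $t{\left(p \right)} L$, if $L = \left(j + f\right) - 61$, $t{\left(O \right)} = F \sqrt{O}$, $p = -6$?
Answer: $0$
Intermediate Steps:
$j = - \frac{58}{33}$ ($j = - \frac{5}{3} + \frac{1}{13 - 24} = - \frac{5}{3} + \frac{1}{-11} = - \frac{5}{3} - \frac{1}{11} = - \frac{58}{33} \approx -1.7576$)
$F = 0$
$t{\left(O \right)} = 0$ ($t{\left(O \right)} = 0 \sqrt{O} = 0$)
$L = - \frac{1807}{33}$ ($L = \left(- \frac{58}{33} + 8\right) - 61 = \frac{206}{33} - 61 = - \frac{1807}{33} \approx -54.758$)
$t{\left(p \right)} L = 0 \left(- \frac{1807}{33}\right) = 0$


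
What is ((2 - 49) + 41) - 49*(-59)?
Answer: 2885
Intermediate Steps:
((2 - 49) + 41) - 49*(-59) = (-47 + 41) + 2891 = -6 + 2891 = 2885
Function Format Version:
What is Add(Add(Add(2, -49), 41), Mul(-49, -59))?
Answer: 2885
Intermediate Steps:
Add(Add(Add(2, -49), 41), Mul(-49, -59)) = Add(Add(-47, 41), 2891) = Add(-6, 2891) = 2885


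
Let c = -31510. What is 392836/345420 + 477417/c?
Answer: -7626555889/544209210 ≈ -14.014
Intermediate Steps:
392836/345420 + 477417/c = 392836/345420 + 477417/(-31510) = 392836*(1/345420) + 477417*(-1/31510) = 98209/86355 - 477417/31510 = -7626555889/544209210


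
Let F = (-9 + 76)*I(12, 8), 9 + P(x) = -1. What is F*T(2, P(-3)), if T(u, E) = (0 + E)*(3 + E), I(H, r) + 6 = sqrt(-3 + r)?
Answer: -28140 + 4690*sqrt(5) ≈ -17653.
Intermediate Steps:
I(H, r) = -6 + sqrt(-3 + r)
P(x) = -10 (P(x) = -9 - 1 = -10)
F = -402 + 67*sqrt(5) (F = (-9 + 76)*(-6 + sqrt(-3 + 8)) = 67*(-6 + sqrt(5)) = -402 + 67*sqrt(5) ≈ -252.18)
T(u, E) = E*(3 + E)
F*T(2, P(-3)) = (-402 + 67*sqrt(5))*(-10*(3 - 10)) = (-402 + 67*sqrt(5))*(-10*(-7)) = (-402 + 67*sqrt(5))*70 = -28140 + 4690*sqrt(5)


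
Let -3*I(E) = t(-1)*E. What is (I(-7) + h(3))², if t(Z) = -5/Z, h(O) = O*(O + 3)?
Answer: 7921/9 ≈ 880.11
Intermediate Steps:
h(O) = O*(3 + O)
I(E) = -5*E/3 (I(E) = -(-5/(-1))*E/3 = -(-5*(-1))*E/3 = -5*E/3)
(I(-7) + h(3))² = (-5/3*(-7) + 3*(3 + 3))² = (35/3 + 3*6)² = (35/3 + 18)² = (89/3)² = 7921/9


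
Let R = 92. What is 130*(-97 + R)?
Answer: -650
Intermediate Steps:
130*(-97 + R) = 130*(-97 + 92) = 130*(-5) = -650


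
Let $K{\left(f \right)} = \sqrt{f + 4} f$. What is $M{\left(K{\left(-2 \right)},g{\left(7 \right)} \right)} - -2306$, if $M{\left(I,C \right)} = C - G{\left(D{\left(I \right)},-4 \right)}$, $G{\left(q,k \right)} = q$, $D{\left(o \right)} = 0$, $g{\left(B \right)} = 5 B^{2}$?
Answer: $2551$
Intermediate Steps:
$K{\left(f \right)} = f \sqrt{4 + f}$ ($K{\left(f \right)} = \sqrt{4 + f} f = f \sqrt{4 + f}$)
$M{\left(I,C \right)} = C$ ($M{\left(I,C \right)} = C - 0 = C + 0 = C$)
$M{\left(K{\left(-2 \right)},g{\left(7 \right)} \right)} - -2306 = 5 \cdot 7^{2} - -2306 = 5 \cdot 49 + 2306 = 245 + 2306 = 2551$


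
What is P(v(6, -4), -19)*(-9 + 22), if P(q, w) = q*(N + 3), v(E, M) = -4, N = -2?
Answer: -52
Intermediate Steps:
P(q, w) = q (P(q, w) = q*(-2 + 3) = q*1 = q)
P(v(6, -4), -19)*(-9 + 22) = -4*(-9 + 22) = -4*13 = -52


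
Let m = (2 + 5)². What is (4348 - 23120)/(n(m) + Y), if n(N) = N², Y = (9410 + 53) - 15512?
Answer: 247/48 ≈ 5.1458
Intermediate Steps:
Y = -6049 (Y = 9463 - 15512 = -6049)
m = 49 (m = 7² = 49)
(4348 - 23120)/(n(m) + Y) = (4348 - 23120)/(49² - 6049) = -18772/(2401 - 6049) = -18772/(-3648) = -18772*(-1/3648) = 247/48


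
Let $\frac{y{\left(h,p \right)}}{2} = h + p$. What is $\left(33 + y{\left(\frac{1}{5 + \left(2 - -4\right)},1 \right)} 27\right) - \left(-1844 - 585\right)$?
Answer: $\frac{27730}{11} \approx 2520.9$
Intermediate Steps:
$y{\left(h,p \right)} = 2 h + 2 p$ ($y{\left(h,p \right)} = 2 \left(h + p\right) = 2 h + 2 p$)
$\left(33 + y{\left(\frac{1}{5 + \left(2 - -4\right)},1 \right)} 27\right) - \left(-1844 - 585\right) = \left(33 + \left(\frac{2}{5 + \left(2 - -4\right)} + 2 \cdot 1\right) 27\right) - \left(-1844 - 585\right) = \left(33 + \left(\frac{2}{5 + \left(2 + 4\right)} + 2\right) 27\right) - -2429 = \left(33 + \left(\frac{2}{5 + 6} + 2\right) 27\right) + 2429 = \left(33 + \left(\frac{2}{11} + 2\right) 27\right) + 2429 = \left(33 + \frac{24}{11} \cdot 27\right) + 2429 = \left(33 + \frac{648}{11}\right) + 2429 = \frac{1011}{11} + 2429 = \frac{27730}{11}$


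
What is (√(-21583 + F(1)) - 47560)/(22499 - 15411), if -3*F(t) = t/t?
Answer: -5945/886 + 5*I*√7770/21264 ≈ -6.7099 + 0.020727*I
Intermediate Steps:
F(t) = -⅓ (F(t) = -t/(3*t) = -⅓*1 = -⅓)
(√(-21583 + F(1)) - 47560)/(22499 - 15411) = (√(-21583 - ⅓) - 47560)/(22499 - 15411) = (√(-64750/3) - 47560)/7088 = (5*I*√7770/3 - 47560)*(1/7088) = (-47560 + 5*I*√7770/3)*(1/7088) = -5945/886 + 5*I*√7770/21264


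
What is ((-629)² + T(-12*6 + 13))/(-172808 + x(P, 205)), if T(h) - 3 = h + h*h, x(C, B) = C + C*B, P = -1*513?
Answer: -199533/139243 ≈ -1.4330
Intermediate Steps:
P = -513
x(C, B) = C + B*C
T(h) = 3 + h + h² (T(h) = 3 + (h + h*h) = 3 + (h + h²) = 3 + h + h²)
((-629)² + T(-12*6 + 13))/(-172808 + x(P, 205)) = ((-629)² + (3 + (-12*6 + 13) + (-12*6 + 13)²))/(-172808 - 513*(1 + 205)) = (395641 + (3 + (-72 + 13) + (-72 + 13)²))/(-172808 - 513*206) = (395641 + (3 - 59 + (-59)²))/(-172808 - 105678) = (395641 + (3 - 59 + 3481))/(-278486) = (395641 + 3425)*(-1/278486) = 399066*(-1/278486) = -199533/139243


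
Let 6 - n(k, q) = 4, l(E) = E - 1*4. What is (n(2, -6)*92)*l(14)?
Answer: 1840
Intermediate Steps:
l(E) = -4 + E (l(E) = E - 4 = -4 + E)
n(k, q) = 2 (n(k, q) = 6 - 1*4 = 6 - 4 = 2)
(n(2, -6)*92)*l(14) = (2*92)*(-4 + 14) = 184*10 = 1840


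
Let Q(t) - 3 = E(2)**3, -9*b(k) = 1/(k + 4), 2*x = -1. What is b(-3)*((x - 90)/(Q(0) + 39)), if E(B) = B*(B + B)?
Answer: 181/9972 ≈ 0.018151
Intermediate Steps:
x = -1/2 (x = (1/2)*(-1) = -1/2 ≈ -0.50000)
E(B) = 2*B**2 (E(B) = B*(2*B) = 2*B**2)
b(k) = -1/(9*(4 + k)) (b(k) = -1/(9*(k + 4)) = -1/(9*(4 + k)))
Q(t) = 515 (Q(t) = 3 + (2*2**2)**3 = 3 + (2*4)**3 = 3 + 8**3 = 3 + 512 = 515)
b(-3)*((x - 90)/(Q(0) + 39)) = (-1/(36 + 9*(-3)))*((-1/2 - 90)/(515 + 39)) = (-1/(36 - 27))*(-181/2/554) = (-1/9)*(-181/2*1/554) = -1*1/9*(-181/1108) = -1/9*(-181/1108) = 181/9972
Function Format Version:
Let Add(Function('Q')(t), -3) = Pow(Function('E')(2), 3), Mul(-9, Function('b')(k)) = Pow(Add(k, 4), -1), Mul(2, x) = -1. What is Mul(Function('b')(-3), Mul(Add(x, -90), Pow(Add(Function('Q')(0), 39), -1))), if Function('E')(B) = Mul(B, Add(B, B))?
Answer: Rational(181, 9972) ≈ 0.018151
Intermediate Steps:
x = Rational(-1, 2) (x = Mul(Rational(1, 2), -1) = Rational(-1, 2) ≈ -0.50000)
Function('E')(B) = Mul(2, Pow(B, 2)) (Function('E')(B) = Mul(B, Mul(2, B)) = Mul(2, Pow(B, 2)))
Function('b')(k) = Mul(Rational(-1, 9), Pow(Add(4, k), -1)) (Function('b')(k) = Mul(Rational(-1, 9), Pow(Add(k, 4), -1)) = Mul(Rational(-1, 9), Pow(Add(4, k), -1)))
Function('Q')(t) = 515 (Function('Q')(t) = Add(3, Pow(Mul(2, Pow(2, 2)), 3)) = Add(3, Pow(Mul(2, 4), 3)) = Add(3, Pow(8, 3)) = Add(3, 512) = 515)
Mul(Function('b')(-3), Mul(Add(x, -90), Pow(Add(Function('Q')(0), 39), -1))) = Mul(Mul(-1, Pow(Add(36, Mul(9, -3)), -1)), Mul(Add(Rational(-1, 2), -90), Pow(Add(515, 39), -1))) = Mul(Mul(-1, Pow(Add(36, -27), -1)), Mul(Rational(-181, 2), Pow(554, -1))) = Mul(Mul(-1, Pow(9, -1)), Mul(Rational(-181, 2), Rational(1, 554))) = Mul(Mul(-1, Rational(1, 9)), Rational(-181, 1108)) = Mul(Rational(-1, 9), Rational(-181, 1108)) = Rational(181, 9972)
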